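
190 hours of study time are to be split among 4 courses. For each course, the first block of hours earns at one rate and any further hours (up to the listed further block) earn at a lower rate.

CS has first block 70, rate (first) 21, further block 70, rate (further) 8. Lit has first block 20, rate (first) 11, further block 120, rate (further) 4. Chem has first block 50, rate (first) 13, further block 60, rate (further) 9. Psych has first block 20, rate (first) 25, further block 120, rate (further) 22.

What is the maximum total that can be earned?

Treat each block as its own option and order by rate: Psych/tier1 25 > Psych/tier2 22 > CS/tier1 21 > Chem/tier1 13 > Lit/tier1 11 > Chem/tier2 9 > CS/tier2 8 > Lit/tier2 4.
Fill Psych tier1 block (20 at 25) ; 170 left.
Fill Psych tier2 block (120 at 22) ; 50 left.
CS tier1 at 21: only 50 left, fill 50.
Total = 25×20 + 22×120 + 21×50 = 4190.

4190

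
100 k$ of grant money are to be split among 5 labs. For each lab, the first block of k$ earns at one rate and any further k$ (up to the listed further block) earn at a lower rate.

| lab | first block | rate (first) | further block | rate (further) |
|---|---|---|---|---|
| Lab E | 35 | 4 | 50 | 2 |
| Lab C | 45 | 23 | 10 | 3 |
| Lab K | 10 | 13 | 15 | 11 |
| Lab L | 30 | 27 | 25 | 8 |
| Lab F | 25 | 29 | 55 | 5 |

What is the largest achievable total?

Treat each block as its own option and order by rate: Lab F/first 29 > Lab L/first 27 > Lab C/first 23 > Lab K/first 13 > Lab K/second 11 > Lab L/second 8 > Lab F/second 5 > Lab E/first 4 > Lab C/second 3 > Lab E/second 2.
Lab F first at 29: fill all 25 ; 75 left.
Fill Lab L first block (30 at 27) ; 45 left.
Lab C first at 23: fill all 45 ; 0 left.
Total = 29×25 + 27×30 + 23×45 = 2570.

2570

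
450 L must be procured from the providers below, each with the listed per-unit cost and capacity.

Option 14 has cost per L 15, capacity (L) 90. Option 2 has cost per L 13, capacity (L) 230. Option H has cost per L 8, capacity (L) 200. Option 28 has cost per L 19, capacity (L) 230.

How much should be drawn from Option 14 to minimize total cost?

Fill from the cheapest provider first.
Take 200 from Option H at 8 — need 250 more.
Option 2 at 13: take all 230 L — 20 still needed.
Take 20 from Option 14 at 15 to finish.
Option 28: unused.

20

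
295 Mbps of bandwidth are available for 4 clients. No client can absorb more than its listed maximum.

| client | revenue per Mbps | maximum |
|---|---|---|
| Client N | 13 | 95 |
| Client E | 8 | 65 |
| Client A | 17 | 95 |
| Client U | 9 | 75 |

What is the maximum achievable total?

Highest revenue per Mbps first: Client A 17 > Client N 13 > Client U 9 > Client E 8.
Client A: +95 to 95 (cap) ; 200 left.
Give Client N 95 to hit its cap of 95 ; 105 left.
Give Client U 75 to hit its cap of 75 ; 30 left.
Client E: +30 (room for 65) → 30. Pool exhausted.
Total = 13×95 + 8×30 + 17×95 + 9×75 = 3765.

3765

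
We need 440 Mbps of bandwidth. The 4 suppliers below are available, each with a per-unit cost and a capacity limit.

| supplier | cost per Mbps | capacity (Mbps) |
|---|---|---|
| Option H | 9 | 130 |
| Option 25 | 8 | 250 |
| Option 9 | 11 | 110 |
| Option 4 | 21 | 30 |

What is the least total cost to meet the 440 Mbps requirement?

3830

Cheapest first:
Option 25 at 8: take all 250 Mbps — 190 still needed.
Option H at 9: take all 130 Mbps — 60 still needed.
Take 60 from Option 9 at 11 to finish.
Option 4: unused.
Cost = 250×8 + 130×9 + 60×11 = 3830.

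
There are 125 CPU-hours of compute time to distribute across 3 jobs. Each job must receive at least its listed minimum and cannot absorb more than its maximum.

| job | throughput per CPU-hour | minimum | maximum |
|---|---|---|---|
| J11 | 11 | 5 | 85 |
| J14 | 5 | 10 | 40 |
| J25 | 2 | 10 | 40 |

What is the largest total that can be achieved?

1105

Meeting every minimum uses 5+10+10 = 25 CPU-hours, leaving 100.
Highest throughput per CPU-hour first: J11 11 > J14 5 > J25 2.
J11 takes 80 more to reach its cap of 85 — 20 left.
Only 20 left; J14 takes them to reach 30.
Total = 11×85 + 5×30 + 2×10 = 1105.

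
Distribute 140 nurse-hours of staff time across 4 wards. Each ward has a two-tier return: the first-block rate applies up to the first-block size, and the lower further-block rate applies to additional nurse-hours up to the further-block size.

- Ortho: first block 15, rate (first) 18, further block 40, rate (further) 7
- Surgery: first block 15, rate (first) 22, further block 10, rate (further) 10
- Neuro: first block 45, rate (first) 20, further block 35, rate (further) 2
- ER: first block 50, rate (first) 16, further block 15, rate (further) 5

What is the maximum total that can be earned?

2435

Order all 8 blocks by rate: Surgery/T1 22 > Neuro/T1 20 > Ortho/T1 18 > ER/T1 16 > Surgery/T2 10 > Ortho/T2 7 > ER/T2 5 > Neuro/T2 2.
Surgery T1 at 22: fill all 15 → 125 left.
Neuro/T1 (20): +45 → 80 left.
Fill Ortho T1 block (15 at 18) → 65 left.
Fill ER T1 block (50 at 16) → 15 left.
Surgery T2 at 10: fill all 10 → 5 left.
Ortho/T2: +5 of 40 at 7; pool empty.
Total = 22×15 + 20×45 + 18×15 + 16×50 + 10×10 + 7×5 = 2435.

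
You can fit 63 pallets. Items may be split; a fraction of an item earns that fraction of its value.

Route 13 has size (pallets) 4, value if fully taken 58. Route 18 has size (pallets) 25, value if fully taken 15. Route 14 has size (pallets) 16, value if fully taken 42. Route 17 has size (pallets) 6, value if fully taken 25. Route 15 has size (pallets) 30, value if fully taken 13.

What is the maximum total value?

Rank by value-to-size ratio: Route 13 58/4≈14.5, Route 17 25/6≈4.17, Route 14 42/16≈2.62, Route 18 15/25≈0.6, Route 15 13/30≈0.433.
Route 13: take in full, 4 pallets for value 58 ; 59 left.
All 6 pallets of Route 17 fit (value 25) ; 53 remain.
All 16 pallets of Route 14 fit (value 42) ; 37 remain.
Route 18: take in full, 25 pallets for value 15 ; 12 left.
Fill the last 12 pallets with part of Route 15: 12/30 of it earns 5.2.
Total value = 145.2.

145.2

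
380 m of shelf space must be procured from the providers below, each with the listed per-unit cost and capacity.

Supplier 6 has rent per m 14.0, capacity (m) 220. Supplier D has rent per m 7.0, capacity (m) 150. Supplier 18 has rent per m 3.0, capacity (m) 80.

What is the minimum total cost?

Fill from the cheapest provider first.
Take 80 from Supplier 18 at 3.0 → need 300 more.
Supplier D (7.0): use full 150 → 150 m to go.
Supplier 6 at 14.0: take 150 of its 220 → requirement met.
Cost = 80×3.0 + 150×7.0 + 150×14.0 = 3390.

3390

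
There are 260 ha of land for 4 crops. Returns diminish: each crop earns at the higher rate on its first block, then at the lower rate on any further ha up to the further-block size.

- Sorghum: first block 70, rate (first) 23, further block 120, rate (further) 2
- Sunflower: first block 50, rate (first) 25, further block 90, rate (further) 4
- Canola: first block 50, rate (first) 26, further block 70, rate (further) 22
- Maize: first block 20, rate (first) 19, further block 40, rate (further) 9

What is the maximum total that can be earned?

6080

Treat each block as its own option and order by rate: Canola/tier1 26 > Sunflower/tier1 25 > Sorghum/tier1 23 > Canola/tier2 22 > Maize/tier1 19 > Maize/tier2 9 > Sunflower/tier2 4 > Sorghum/tier2 2.
Fill Canola tier1 block (50 at 26) ; 210 left.
Sunflower tier1 at 25: fill all 50 ; 160 left.
Fill Sorghum tier1 block (70 at 23) ; 90 left.
Canola/tier2 (22): +70 ; 20 left.
Maize tier1 at 19: fill all 20 ; 0 left.
Total = 26×50 + 25×50 + 23×70 + 22×70 + 19×20 = 6080.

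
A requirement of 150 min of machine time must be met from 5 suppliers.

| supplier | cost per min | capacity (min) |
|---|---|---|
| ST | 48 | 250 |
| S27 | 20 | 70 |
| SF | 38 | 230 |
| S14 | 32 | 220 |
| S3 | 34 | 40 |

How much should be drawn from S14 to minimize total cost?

Cheapest first:
S27 (20): use full 70 → 80 min to go.
S14 at 32: take 80 of its 220 → requirement met.
S3, SF, ST: unused.

80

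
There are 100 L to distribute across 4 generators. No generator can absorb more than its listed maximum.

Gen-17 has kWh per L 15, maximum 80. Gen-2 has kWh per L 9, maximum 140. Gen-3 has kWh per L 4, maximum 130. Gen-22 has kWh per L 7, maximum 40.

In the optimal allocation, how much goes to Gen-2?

Rank by kWh per L: Gen-17 15 > Gen-2 9 > Gen-22 7 > Gen-3 4.
Give Gen-17 80 to hit its cap of 80 → 20 left.
Gen-2 has room for 140 but only 20 remain, so it gets 20.

20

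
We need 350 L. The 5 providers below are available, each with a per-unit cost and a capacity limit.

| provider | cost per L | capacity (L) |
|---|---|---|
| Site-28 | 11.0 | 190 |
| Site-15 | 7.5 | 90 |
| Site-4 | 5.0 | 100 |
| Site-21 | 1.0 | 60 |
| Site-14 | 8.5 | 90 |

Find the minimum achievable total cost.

Use providers in increasing cost order.
Site-21 at 1.0: take all 60 L — 290 still needed.
Take 100 from Site-4 at 5.0 — need 190 more.
Site-15 (7.5): use full 90 — 100 L to go.
Site-14 at 8.5: take all 90 L — 10 still needed.
Take 10 from Site-28 at 11.0 to finish.
Cost = 60×1.0 + 100×5.0 + 90×7.5 + 90×8.5 + 10×11.0 = 2110.

2110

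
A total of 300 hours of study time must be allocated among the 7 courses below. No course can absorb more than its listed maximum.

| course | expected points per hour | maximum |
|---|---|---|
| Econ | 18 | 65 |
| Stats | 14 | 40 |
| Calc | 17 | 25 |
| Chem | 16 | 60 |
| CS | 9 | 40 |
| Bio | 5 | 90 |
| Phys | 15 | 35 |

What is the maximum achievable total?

Highest expected points per hour first: Econ 18 > Calc 17 > Chem 16 > Phys 15 > Stats 14 > CS 9 > Bio 5.
Econ: +65 to 65 (cap) ; 235 left.
Give Calc 25 to hit its cap of 25 ; 210 left.
Chem takes 60 to reach its cap of 60 ; 150 left.
Phys takes 35 to reach its cap of 35 ; 115 left.
Stats: +40 to 40 (cap) ; 75 left.
CS takes 40 to reach its cap of 40 ; 35 left.
Bio: +35 (room for 90) → 35. Pool exhausted.
Total = 18×65 + 14×40 + 17×25 + 16×60 + 9×40 + 5×35 + 15×35 = 4175.

4175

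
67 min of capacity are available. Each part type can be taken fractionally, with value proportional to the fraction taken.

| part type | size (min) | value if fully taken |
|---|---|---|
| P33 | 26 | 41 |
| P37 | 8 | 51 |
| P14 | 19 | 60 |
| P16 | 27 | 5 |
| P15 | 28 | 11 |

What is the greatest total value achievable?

Best value per unit of size first: P37 51/8≈6.38, P14 60/19≈3.16, P33 41/26≈1.58, P15 11/28≈0.393, P16 5/27≈0.185.
P37: take in full, 8 min for value 51 — 59 left.
Take all of P14 (19 min, value 60) — 40 min left.
All 26 min of P33 fit (value 41) — 14 remain.
14 min left: a 14/28 share of P15 gives 11×14/28 = 5.5.
Total value = 157.5.

157.5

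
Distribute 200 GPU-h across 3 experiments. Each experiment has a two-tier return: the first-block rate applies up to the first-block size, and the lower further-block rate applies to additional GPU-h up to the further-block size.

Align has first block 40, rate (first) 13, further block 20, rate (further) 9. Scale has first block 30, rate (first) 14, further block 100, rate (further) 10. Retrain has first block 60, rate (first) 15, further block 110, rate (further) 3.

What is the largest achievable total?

Rank every tier by rate: Retrain/T1 15 > Scale/T1 14 > Align/T1 13 > Scale/T2 10 > Align/T2 9 > Retrain/T2 3.
Fill Retrain T1 block (60 at 15) ; 140 left.
Fill Scale T1 block (30 at 14) ; 110 left.
Align/T1 (13): +40 ; 70 left.
Scale T2 at 10: only 70 left, fill 70.
Total = 15×60 + 14×30 + 13×40 + 10×70 = 2540.

2540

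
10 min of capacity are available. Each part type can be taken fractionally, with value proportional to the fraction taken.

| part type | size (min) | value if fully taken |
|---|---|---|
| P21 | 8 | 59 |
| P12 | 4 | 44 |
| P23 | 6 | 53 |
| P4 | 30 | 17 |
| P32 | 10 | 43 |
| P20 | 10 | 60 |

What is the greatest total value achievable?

Best value per unit of size first: P12 44/4≈11, P23 53/6≈8.83, P21 59/8≈7.38, P20 60/10≈6, P32 43/10≈4.3, P4 17/30≈0.567.
All 4 min of P12 fit (value 44) — 6 remain.
All 6 min of P23 fit (value 53) — 0 remain.
Total value = 97.

97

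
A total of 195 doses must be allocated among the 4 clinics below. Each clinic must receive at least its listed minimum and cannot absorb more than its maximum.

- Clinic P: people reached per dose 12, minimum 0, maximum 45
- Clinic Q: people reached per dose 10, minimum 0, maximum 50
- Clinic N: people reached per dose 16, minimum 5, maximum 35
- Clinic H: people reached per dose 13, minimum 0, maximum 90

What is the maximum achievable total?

2520

Meeting every minimum uses 0+0+5+0 = 5 doses, leaving 190.
Order the clinics by people reached per dose: Clinic N 16 > Clinic H 13 > Clinic P 12 > Clinic Q 10.
Clinic N takes 30 more to reach its cap of 35 ; 160 left.
Give Clinic H 90 more to hit its cap of 90 ; 70 left.
Give Clinic P 45 more to hit its cap of 45 ; 25 left.
Clinic Q: +25 (room for 50) → 25. Pool exhausted.
Total = 12×45 + 10×25 + 16×35 + 13×90 = 2520.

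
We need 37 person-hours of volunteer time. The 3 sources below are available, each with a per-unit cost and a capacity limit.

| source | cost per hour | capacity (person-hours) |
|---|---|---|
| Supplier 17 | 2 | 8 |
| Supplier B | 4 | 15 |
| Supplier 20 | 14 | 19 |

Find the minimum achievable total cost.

272

Fill from the cheapest source first.
Take 8 from Supplier 17 at 2 → need 29 more.
Supplier B (4): use full 15 → 14 person-hours to go.
Supplier 20 (14): take the remaining 14 → done.
Cost = 8×2 + 15×4 + 14×14 = 272.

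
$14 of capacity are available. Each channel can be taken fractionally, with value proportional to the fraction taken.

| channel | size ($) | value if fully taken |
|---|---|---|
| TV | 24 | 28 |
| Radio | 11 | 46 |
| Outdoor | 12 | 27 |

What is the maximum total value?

52.75

Sort by value density: Radio 46/11≈4.18, Outdoor 27/12≈2.25, TV 28/24≈1.17.
Radio: take in full, 11 $ for value 46 ; 3 left.
3 $ left: a 3/12 share of Outdoor gives 27×3/12 = 6.75.
Total value = 52.75.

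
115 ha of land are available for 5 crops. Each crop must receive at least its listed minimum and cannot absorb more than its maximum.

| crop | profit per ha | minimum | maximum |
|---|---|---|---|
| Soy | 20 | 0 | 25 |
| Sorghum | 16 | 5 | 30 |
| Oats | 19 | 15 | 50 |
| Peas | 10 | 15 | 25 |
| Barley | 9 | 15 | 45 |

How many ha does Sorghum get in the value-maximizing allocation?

Meeting every minimum uses 0+5+15+15+15 = 50 ha, leaving 65.
Highest profit per ha first: Soy 20 > Oats 19 > Sorghum 16 > Peas 10 > Barley 9.
Soy takes 25 more to reach its cap of 25 — 40 left.
Oats: +35 to 50 (cap) — 5 left.
Sorghum: +5 (room for 25) → 10. Pool exhausted.

10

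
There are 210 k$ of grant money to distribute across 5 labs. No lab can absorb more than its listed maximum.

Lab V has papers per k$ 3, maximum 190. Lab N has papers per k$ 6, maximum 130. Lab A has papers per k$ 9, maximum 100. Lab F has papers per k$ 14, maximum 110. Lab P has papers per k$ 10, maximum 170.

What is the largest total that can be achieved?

Rank by papers per k$: Lab F 14 > Lab P 10 > Lab A 9 > Lab N 6 > Lab V 3.
Give Lab F 110 to hit its cap of 110 ; 100 left.
Lab P has room for 170 but only 100 remain, so it gets 100.
Total = 14×110 + 10×100 = 2540.

2540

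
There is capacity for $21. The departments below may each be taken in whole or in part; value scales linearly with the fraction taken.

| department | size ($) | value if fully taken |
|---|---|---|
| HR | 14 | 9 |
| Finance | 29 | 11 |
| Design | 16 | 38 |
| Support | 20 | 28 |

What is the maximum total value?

45

Best value per unit of size first: Design 38/16≈2.38, Support 28/20≈1.4, HR 9/14≈0.643, Finance 11/29≈0.379.
All 16 $ of Design fit (value 38) → 5 remain.
Fill the last 5 $ with part of Support: 5/20 of it earns 7.
Total value = 45.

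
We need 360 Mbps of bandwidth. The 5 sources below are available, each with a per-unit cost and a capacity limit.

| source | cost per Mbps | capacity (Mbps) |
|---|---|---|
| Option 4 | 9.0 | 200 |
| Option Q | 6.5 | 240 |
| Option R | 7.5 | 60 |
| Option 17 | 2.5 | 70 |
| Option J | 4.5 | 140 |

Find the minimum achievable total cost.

Use sources in increasing cost order.
Option 17 (2.5): use full 70 — 290 Mbps to go.
Option J at 4.5: take all 140 Mbps — 150 still needed.
Option Q at 6.5: take 150 of its 240 — requirement met.
Option R, Option 4: unused.
Cost = 70×2.5 + 140×4.5 + 150×6.5 = 1780.

1780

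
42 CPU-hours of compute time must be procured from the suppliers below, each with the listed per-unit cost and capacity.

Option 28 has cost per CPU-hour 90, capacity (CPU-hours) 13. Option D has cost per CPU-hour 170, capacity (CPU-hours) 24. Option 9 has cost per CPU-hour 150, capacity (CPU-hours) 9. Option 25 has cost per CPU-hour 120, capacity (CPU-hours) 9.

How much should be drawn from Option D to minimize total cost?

11

Use suppliers in increasing cost order.
Take 13 from Option 28 at 90 ; need 29 more.
Take 9 from Option 25 at 120 ; need 20 more.
Take 9 from Option 9 at 150 ; need 11 more.
Take 11 from Option D at 170 to finish.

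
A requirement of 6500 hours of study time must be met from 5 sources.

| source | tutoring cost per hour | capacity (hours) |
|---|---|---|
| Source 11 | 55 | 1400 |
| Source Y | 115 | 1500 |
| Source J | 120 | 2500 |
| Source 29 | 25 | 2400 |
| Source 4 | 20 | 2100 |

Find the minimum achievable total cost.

248000

Use sources in increasing cost order.
Source 4 (20): use full 2100 ; 4400 hours to go.
Source 29 (25): use full 2400 ; 2000 hours to go.
Source 11 (55): use full 1400 ; 600 hours to go.
Source Y at 115: take 600 of its 1500 ; requirement met.
Source J: unused.
Cost = 2100×20 + 2400×25 + 1400×55 + 600×115 = 248000.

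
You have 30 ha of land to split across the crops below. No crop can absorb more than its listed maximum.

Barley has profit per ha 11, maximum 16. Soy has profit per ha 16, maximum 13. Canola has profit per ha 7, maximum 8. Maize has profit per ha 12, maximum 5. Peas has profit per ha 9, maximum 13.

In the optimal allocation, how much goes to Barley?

Highest profit per ha first: Soy 16 > Maize 12 > Barley 11 > Peas 9 > Canola 7.
Soy takes 13 to reach its cap of 13 ; 17 left.
Maize takes 5 to reach its cap of 5 ; 12 left.
Barley has room for 16 but only 12 remain, so it gets 12.

12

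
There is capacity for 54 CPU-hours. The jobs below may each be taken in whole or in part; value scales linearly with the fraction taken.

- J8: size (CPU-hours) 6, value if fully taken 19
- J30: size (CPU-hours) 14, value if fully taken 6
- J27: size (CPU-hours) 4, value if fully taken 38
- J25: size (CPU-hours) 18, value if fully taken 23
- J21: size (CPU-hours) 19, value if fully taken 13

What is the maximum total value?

Sort by value density: J27 38/4≈9.5, J8 19/6≈3.17, J25 23/18≈1.28, J21 13/19≈0.684, J30 6/14≈0.429.
All 4 CPU-hours of J27 fit (value 38) → 50 remain.
J8: take in full, 6 CPU-hours for value 19 → 44 left.
Take all of J25 (18 CPU-hours, value 23) → 26 CPU-hours left.
J21: take in full, 19 CPU-hours for value 13 → 7 left.
Only 7 CPU-hours remain; take 7/14 of J30 for value 6×7/14 = 3.
Total value = 96.

96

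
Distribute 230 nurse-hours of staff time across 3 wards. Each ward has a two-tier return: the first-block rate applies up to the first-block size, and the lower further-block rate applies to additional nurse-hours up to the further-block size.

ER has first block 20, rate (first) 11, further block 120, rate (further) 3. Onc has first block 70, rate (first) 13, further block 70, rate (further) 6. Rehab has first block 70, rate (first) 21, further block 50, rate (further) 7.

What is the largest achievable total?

Rank every tier by rate: Rehab/T1 21 > Onc/T1 13 > ER/T1 11 > Rehab/T2 7 > Onc/T2 6 > ER/T2 3.
Fill Rehab T1 block (70 at 21) — 160 left.
Onc T1 at 13: fill all 70 — 90 left.
ER T1 at 11: fill all 20 — 70 left.
Fill Rehab T2 block (50 at 7) — 20 left.
Onc/T2: +20 of 70 at 6; pool empty.
Total = 21×70 + 13×70 + 11×20 + 7×50 + 6×20 = 3070.

3070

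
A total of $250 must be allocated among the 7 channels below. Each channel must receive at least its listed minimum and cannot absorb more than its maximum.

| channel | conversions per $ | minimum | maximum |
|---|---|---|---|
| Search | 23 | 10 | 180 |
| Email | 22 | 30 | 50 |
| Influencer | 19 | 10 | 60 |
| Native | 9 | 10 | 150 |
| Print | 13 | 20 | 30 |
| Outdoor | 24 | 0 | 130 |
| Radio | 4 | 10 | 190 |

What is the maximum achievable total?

Meeting every minimum uses 10+30+10+10+20+0+10 = 90 $, leaving 160.
Rank by conversions per $: Outdoor 24 > Search 23 > Email 22 > Influencer 19 > Print 13 > Native 9 > Radio 4.
Outdoor: +130 to 130 (cap) — 30 left.
Only 30 left; Search takes them to reach 40.
Total = 23×40 + 22×30 + 19×10 + 9×10 + 13×20 + 24×130 + 4×10 = 5280.

5280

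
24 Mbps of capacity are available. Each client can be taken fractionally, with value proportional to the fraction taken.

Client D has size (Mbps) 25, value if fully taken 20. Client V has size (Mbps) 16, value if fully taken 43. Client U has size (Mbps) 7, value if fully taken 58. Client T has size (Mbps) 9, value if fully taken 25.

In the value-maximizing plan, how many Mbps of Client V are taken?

Best value per unit of size first: Client U 58/7≈8.29, Client T 25/9≈2.78, Client V 43/16≈2.69, Client D 20/25≈0.8.
Take all of Client U (7 Mbps, value 58) ; 17 Mbps left.
Client T: take in full, 9 Mbps for value 25 ; 8 left.
8 Mbps left: a 8/16 share of Client V gives 43×8/16 = 21.5.

8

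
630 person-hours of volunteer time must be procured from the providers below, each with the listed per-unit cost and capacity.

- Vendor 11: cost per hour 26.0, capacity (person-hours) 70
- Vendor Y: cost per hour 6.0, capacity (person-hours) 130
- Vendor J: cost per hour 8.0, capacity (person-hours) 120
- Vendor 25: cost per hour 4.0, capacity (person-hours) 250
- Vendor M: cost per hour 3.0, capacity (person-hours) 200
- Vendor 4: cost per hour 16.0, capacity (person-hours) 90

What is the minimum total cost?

Fill from the cheapest provider first.
Take 200 from Vendor M at 3.0 — need 430 more.
Vendor 25 at 4.0: take all 250 person-hours — 180 still needed.
Vendor Y (6.0): use full 130 — 50 person-hours to go.
Vendor J (8.0): take the remaining 50 — done.
Vendor 4, Vendor 11: unused.
Cost = 200×3.0 + 250×4.0 + 130×6.0 + 50×8.0 = 2780.

2780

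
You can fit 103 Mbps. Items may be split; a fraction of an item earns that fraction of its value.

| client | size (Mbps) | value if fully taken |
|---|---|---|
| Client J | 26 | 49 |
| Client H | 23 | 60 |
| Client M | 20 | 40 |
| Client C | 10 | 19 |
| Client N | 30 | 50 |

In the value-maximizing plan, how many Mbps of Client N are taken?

24

Rank by value-to-size ratio: Client H 60/23≈2.61, Client M 40/20≈2, Client C 19/10≈1.9, Client J 49/26≈1.88, Client N 50/30≈1.67.
All 23 Mbps of Client H fit (value 60) → 80 remain.
All 20 Mbps of Client M fit (value 40) → 60 remain.
Client C: take in full, 10 Mbps for value 19 → 50 left.
Take all of Client J (26 Mbps, value 49) → 24 Mbps left.
Fill the last 24 Mbps with part of Client N: 24/30 of it earns 40.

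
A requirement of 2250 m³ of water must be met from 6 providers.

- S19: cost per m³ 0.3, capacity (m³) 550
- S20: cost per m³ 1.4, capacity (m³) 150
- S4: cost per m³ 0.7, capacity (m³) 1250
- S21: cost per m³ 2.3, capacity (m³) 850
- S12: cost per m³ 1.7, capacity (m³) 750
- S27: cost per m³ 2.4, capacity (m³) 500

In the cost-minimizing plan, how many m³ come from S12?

300

Use providers in increasing cost order.
S19 at 0.3: take all 550 m³ — 1700 still needed.
S4 (0.7): use full 1250 — 450 m³ to go.
S20 (1.4): use full 150 — 300 m³ to go.
S12 (1.7): take the remaining 300 — done.
S21, S27: unused.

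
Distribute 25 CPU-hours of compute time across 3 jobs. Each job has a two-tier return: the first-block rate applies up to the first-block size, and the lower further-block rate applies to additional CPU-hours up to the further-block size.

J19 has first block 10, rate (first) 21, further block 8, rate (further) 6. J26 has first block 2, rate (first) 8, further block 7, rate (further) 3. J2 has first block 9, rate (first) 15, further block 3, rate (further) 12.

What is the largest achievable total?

403

Rank every tier by rate: J19/tier1 21 > J2/tier1 15 > J2/tier2 12 > J26/tier1 8 > J19/tier2 6 > J26/tier2 3.
J19/tier1 (21): +10 → 15 left.
Fill J2 tier1 block (9 at 15) → 6 left.
J2/tier2 (12): +3 → 3 left.
J26/tier1 (8): +2 → 1 left.
1 remain; put them into J19 tier2 at 6.
Total = 21×10 + 15×9 + 12×3 + 8×2 + 6×1 = 403.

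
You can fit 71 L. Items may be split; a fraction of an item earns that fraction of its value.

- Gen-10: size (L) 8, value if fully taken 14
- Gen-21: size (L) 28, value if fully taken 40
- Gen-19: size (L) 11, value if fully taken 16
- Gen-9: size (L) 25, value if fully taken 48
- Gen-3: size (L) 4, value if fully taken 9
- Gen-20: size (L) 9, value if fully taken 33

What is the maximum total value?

140

Sort by value density: Gen-20 33/9≈3.67, Gen-3 9/4≈2.25, Gen-9 48/25≈1.92, Gen-10 14/8≈1.75, Gen-19 16/11≈1.45, Gen-21 40/28≈1.43.
All 9 L of Gen-20 fit (value 33) → 62 remain.
Take all of Gen-3 (4 L, value 9) → 58 L left.
All 25 L of Gen-9 fit (value 48) → 33 remain.
Take all of Gen-10 (8 L, value 14) → 25 L left.
Gen-19: take in full, 11 L for value 16 → 14 left.
14 L left: a 14/28 share of Gen-21 gives 40×14/28 = 20.
Total value = 140.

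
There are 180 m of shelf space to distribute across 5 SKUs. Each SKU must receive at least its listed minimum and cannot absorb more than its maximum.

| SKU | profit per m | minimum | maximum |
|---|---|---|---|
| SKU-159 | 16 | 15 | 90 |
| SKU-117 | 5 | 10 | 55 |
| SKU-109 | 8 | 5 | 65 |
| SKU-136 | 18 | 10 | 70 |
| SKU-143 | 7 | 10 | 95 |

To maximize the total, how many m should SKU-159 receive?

Meeting every minimum uses 15+10+5+10+10 = 50 m, leaving 130.
Highest profit per m first: SKU-136 18 > SKU-159 16 > SKU-109 8 > SKU-143 7 > SKU-117 5.
SKU-136 takes 60 more to reach its cap of 70 → 70 left.
SKU-159: +70 (room for 75) → 85. Pool exhausted.

85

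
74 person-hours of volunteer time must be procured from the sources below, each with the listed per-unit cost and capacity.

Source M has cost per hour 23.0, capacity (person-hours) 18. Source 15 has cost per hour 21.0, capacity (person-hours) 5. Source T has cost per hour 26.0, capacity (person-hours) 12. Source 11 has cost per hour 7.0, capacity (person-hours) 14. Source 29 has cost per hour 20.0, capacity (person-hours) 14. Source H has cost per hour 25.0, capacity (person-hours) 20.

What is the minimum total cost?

Use sources in increasing cost order.
Source 11 (7.0): use full 14 → 60 person-hours to go.
Take 14 from Source 29 at 20.0 → need 46 more.
Source 15 (21.0): use full 5 → 41 person-hours to go.
Source M at 23.0: take all 18 person-hours → 23 still needed.
Source H at 25.0: take all 20 person-hours → 3 still needed.
Source T (26.0): take the remaining 3 → done.
Cost = 14×7.0 + 14×20.0 + 5×21.0 + 18×23.0 + 20×25.0 + 3×26.0 = 1475.

1475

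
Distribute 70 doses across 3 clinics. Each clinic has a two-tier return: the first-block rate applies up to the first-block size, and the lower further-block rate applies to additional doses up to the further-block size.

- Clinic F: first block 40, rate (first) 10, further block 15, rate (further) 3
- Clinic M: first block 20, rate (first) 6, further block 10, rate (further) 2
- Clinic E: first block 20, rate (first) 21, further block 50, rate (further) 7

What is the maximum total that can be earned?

Treat each block as its own option and order by rate: Clinic E/first 21 > Clinic F/first 10 > Clinic E/second 7 > Clinic M/first 6 > Clinic F/second 3 > Clinic M/second 2.
Clinic E first at 21: fill all 20 ; 50 left.
Clinic F/first (10): +40 ; 10 left.
Clinic E/second: +10 of 50 at 7; pool empty.
Total = 21×20 + 10×40 + 7×10 = 890.

890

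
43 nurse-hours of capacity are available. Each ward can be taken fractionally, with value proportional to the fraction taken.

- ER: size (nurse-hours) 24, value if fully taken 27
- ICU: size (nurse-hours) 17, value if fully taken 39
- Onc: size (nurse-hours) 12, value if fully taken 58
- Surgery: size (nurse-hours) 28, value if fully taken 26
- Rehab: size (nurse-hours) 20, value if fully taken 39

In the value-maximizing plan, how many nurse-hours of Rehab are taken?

Rank by value-to-size ratio: Onc 58/12≈4.83, ICU 39/17≈2.29, Rehab 39/20≈1.95, ER 27/24≈1.12, Surgery 26/28≈0.929.
Take all of Onc (12 nurse-hours, value 58) ; 31 nurse-hours left.
ICU: take in full, 17 nurse-hours for value 39 ; 14 left.
14 nurse-hours left: a 14/20 share of Rehab gives 39×14/20 = 27.3.

14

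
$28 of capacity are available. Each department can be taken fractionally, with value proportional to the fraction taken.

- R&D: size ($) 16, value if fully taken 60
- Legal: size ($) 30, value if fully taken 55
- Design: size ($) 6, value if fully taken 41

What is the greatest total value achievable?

Best value per unit of size first: Design 41/6≈6.83, R&D 60/16≈3.75, Legal 55/30≈1.83.
Design: take in full, 6 $ for value 41 → 22 left.
All 16 $ of R&D fit (value 60) → 6 remain.
Only 6 $ remain; take 6/30 of Legal for value 55×6/30 = 11.
Total value = 112.

112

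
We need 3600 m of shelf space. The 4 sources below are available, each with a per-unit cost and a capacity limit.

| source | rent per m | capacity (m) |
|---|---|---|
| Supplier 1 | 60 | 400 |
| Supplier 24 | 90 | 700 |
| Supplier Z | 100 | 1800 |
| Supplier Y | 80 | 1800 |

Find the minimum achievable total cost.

Cheapest first:
Supplier 1 (60): use full 400 — 3200 m to go.
Take 1800 from Supplier Y at 80 — need 1400 more.
Supplier 24 (90): use full 700 — 700 m to go.
Take 700 from Supplier Z at 100 to finish.
Cost = 400×60 + 1800×80 + 700×90 + 700×100 = 301000.

301000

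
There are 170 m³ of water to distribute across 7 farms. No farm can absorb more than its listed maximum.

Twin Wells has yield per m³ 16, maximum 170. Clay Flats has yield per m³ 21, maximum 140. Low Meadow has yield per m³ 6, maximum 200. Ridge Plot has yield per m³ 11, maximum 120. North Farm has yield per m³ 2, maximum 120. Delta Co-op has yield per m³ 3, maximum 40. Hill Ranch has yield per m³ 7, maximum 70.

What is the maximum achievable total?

Order the farms by yield per m³: Clay Flats 21 > Twin Wells 16 > Ridge Plot 11 > Hill Ranch 7 > Low Meadow 6 > Delta Co-op 3 > North Farm 2.
Give Clay Flats 140 to hit its cap of 140 — 30 left.
Only 30 left; Twin Wells takes them to reach 30.
Total = 16×30 + 21×140 = 3420.

3420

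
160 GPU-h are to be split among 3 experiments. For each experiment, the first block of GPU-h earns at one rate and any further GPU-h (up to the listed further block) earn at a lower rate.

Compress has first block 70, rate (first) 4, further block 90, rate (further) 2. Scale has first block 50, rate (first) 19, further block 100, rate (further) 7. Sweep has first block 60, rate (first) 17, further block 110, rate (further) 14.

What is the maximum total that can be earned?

2670

Order all 6 blocks by rate: Scale/first 19 > Sweep/first 17 > Sweep/second 14 > Scale/second 7 > Compress/first 4 > Compress/second 2.
Scale/first (19): +50 — 110 left.
Sweep first at 17: fill all 60 — 50 left.
50 remain; put them into Sweep second at 14.
Total = 19×50 + 17×60 + 14×50 = 2670.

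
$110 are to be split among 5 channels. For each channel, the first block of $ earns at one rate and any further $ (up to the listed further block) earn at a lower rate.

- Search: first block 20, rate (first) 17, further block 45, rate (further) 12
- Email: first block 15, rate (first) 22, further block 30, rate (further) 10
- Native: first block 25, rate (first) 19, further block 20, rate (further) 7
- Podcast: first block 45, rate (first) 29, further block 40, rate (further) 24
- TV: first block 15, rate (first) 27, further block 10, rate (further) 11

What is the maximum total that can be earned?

Rank every tier by rate: Podcast/tier1 29 > TV/tier1 27 > Podcast/tier2 24 > Email/tier1 22 > Native/tier1 19 > Search/tier1 17 > Search/tier2 12 > TV/tier2 11 > Email/tier2 10 > Native/tier2 7.
Fill Podcast tier1 block (45 at 29) → 65 left.
TV/tier1 (27): +15 → 50 left.
Fill Podcast tier2 block (40 at 24) → 10 left.
Email tier1 at 22: only 10 left, fill 10.
Total = 29×45 + 27×15 + 24×40 + 22×10 = 2890.

2890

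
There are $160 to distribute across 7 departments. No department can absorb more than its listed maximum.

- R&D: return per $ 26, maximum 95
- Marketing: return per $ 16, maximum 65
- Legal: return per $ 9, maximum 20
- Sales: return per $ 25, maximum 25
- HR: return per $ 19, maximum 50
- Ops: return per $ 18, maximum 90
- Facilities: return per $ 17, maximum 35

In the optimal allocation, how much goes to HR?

Rank by return per $: R&D 26 > Sales 25 > HR 19 > Ops 18 > Facilities 17 > Marketing 16 > Legal 9.
R&D takes 95 to reach its cap of 95 ; 65 left.
Sales: +25 to 25 (cap) ; 40 left.
Only 40 left; HR takes them to reach 40.

40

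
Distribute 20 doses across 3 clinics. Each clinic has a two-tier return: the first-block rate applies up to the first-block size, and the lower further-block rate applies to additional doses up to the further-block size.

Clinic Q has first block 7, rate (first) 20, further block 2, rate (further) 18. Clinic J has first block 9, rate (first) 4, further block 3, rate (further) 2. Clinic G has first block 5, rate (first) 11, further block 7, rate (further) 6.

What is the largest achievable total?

267

Order all 6 blocks by rate: Clinic Q/T1 20 > Clinic Q/T2 18 > Clinic G/T1 11 > Clinic G/T2 6 > Clinic J/T1 4 > Clinic J/T2 2.
Clinic Q/T1 (20): +7 → 13 left.
Fill Clinic Q T2 block (2 at 18) → 11 left.
Fill Clinic G T1 block (5 at 11) → 6 left.
Clinic G/T2: +6 of 7 at 6; pool empty.
Total = 20×7 + 18×2 + 11×5 + 6×6 = 267.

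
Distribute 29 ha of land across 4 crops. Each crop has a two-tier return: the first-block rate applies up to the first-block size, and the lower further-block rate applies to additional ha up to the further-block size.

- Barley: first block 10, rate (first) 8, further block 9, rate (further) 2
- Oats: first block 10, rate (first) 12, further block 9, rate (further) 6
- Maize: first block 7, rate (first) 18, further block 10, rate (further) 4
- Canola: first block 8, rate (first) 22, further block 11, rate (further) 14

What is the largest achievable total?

492

Treat each block as its own option and order by rate: Canola/first 22 > Maize/first 18 > Canola/second 14 > Oats/first 12 > Barley/first 8 > Oats/second 6 > Maize/second 4 > Barley/second 2.
Canola/first (22): +8 — 21 left.
Fill Maize first block (7 at 18) — 14 left.
Canola/second (14): +11 — 3 left.
Oats/first: +3 of 10 at 12; pool empty.
Total = 22×8 + 18×7 + 14×11 + 12×3 = 492.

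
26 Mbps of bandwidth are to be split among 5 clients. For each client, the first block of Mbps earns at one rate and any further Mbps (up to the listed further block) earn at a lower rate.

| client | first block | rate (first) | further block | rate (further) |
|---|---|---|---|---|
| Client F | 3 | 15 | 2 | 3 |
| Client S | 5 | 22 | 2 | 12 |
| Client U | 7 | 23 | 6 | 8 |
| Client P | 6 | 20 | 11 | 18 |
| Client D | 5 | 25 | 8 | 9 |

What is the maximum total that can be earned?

570

Rank every tier by rate: Client D/T1 25 > Client U/T1 23 > Client S/T1 22 > Client P/T1 20 > Client P/T2 18 > Client F/T1 15 > Client S/T2 12 > Client D/T2 9 > Client U/T2 8 > Client F/T2 3.
Client D/T1 (25): +5 → 21 left.
Client U T1 at 23: fill all 7 → 14 left.
Fill Client S T1 block (5 at 22) → 9 left.
Client P/T1 (20): +6 → 3 left.
3 remain; put them into Client P T2 at 18.
Total = 25×5 + 23×7 + 22×5 + 20×6 + 18×3 = 570.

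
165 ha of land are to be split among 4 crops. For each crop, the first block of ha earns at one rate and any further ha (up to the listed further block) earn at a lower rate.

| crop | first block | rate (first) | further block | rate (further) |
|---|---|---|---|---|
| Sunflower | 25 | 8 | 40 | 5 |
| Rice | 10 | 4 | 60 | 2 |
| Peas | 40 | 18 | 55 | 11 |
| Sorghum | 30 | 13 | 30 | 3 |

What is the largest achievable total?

1990

Order all 8 blocks by rate: Peas/tier1 18 > Sorghum/tier1 13 > Peas/tier2 11 > Sunflower/tier1 8 > Sunflower/tier2 5 > Rice/tier1 4 > Sorghum/tier2 3 > Rice/tier2 2.
Fill Peas tier1 block (40 at 18) → 125 left.
Sorghum/tier1 (13): +30 → 95 left.
Fill Peas tier2 block (55 at 11) → 40 left.
Fill Sunflower tier1 block (25 at 8) → 15 left.
Sunflower/tier2: +15 of 40 at 5; pool empty.
Total = 18×40 + 13×30 + 11×55 + 8×25 + 5×15 = 1990.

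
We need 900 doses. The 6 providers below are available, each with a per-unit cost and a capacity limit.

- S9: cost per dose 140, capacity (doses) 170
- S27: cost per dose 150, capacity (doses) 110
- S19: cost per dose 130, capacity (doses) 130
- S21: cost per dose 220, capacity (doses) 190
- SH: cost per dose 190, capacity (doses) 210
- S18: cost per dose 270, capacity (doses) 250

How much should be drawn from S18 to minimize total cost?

Fill from the cheapest provider first.
S19 at 130: take all 130 doses → 770 still needed.
S9 (140): use full 170 → 600 doses to go.
S27 at 150: take all 110 doses → 490 still needed.
SH at 190: take all 210 doses → 280 still needed.
S21 at 220: take all 190 doses → 90 still needed.
S18 (270): take the remaining 90 → done.

90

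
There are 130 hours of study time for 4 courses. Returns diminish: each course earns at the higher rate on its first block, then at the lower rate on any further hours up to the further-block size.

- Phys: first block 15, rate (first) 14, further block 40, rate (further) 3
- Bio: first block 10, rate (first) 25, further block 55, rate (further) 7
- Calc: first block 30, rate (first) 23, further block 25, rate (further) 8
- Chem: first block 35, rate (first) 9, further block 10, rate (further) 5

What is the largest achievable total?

1770

Treat each block as its own option and order by rate: Bio/T1 25 > Calc/T1 23 > Phys/T1 14 > Chem/T1 9 > Calc/T2 8 > Bio/T2 7 > Chem/T2 5 > Phys/T2 3.
Fill Bio T1 block (10 at 25) — 120 left.
Fill Calc T1 block (30 at 23) — 90 left.
Phys/T1 (14): +15 — 75 left.
Chem/T1 (9): +35 — 40 left.
Calc/T2 (8): +25 — 15 left.
Bio/T2: +15 of 55 at 7; pool empty.
Total = 25×10 + 23×30 + 14×15 + 9×35 + 8×25 + 7×15 = 1770.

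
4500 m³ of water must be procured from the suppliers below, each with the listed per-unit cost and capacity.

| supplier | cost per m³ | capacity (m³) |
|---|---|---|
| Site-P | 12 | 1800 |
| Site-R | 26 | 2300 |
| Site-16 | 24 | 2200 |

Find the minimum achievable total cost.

Cheapest first:
Take 1800 from Site-P at 12 → need 2700 more.
Site-16 (24): use full 2200 → 500 m³ to go.
Take 500 from Site-R at 26 to finish.
Cost = 1800×12 + 2200×24 + 500×26 = 87400.

87400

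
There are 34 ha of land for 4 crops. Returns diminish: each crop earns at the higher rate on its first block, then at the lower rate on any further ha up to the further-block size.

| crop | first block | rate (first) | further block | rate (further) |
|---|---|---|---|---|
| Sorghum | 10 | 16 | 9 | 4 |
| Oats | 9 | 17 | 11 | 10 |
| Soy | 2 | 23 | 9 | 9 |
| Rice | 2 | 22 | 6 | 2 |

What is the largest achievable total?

513

Treat each block as its own option and order by rate: Soy/first 23 > Rice/first 22 > Oats/first 17 > Sorghum/first 16 > Oats/second 10 > Soy/second 9 > Sorghum/second 4 > Rice/second 2.
Soy first at 23: fill all 2 ; 32 left.
Rice/first (22): +2 ; 30 left.
Oats/first (17): +9 ; 21 left.
Sorghum first at 16: fill all 10 ; 11 left.
Oats second at 10: fill all 11 ; 0 left.
Total = 23×2 + 22×2 + 17×9 + 16×10 + 10×11 = 513.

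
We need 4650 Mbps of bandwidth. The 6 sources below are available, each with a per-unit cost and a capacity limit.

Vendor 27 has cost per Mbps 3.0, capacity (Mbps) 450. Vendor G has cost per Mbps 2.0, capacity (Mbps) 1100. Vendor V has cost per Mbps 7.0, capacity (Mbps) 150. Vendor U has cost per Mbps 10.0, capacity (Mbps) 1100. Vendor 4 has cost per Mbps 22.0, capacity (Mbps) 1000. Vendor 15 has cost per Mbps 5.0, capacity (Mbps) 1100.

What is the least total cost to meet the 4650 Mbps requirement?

37600

Fill from the cheapest source first.
Vendor G at 2.0: take all 1100 Mbps — 3550 still needed.
Vendor 27 (3.0): use full 450 — 3100 Mbps to go.
Vendor 15 at 5.0: take all 1100 Mbps — 2000 still needed.
Vendor V (7.0): use full 150 — 1850 Mbps to go.
Vendor U at 10.0: take all 1100 Mbps — 750 still needed.
Vendor 4 at 22.0: take 750 of its 1000 — requirement met.
Cost = 1100×2.0 + 450×3.0 + 1100×5.0 + 150×7.0 + 1100×10.0 + 750×22.0 = 37600.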